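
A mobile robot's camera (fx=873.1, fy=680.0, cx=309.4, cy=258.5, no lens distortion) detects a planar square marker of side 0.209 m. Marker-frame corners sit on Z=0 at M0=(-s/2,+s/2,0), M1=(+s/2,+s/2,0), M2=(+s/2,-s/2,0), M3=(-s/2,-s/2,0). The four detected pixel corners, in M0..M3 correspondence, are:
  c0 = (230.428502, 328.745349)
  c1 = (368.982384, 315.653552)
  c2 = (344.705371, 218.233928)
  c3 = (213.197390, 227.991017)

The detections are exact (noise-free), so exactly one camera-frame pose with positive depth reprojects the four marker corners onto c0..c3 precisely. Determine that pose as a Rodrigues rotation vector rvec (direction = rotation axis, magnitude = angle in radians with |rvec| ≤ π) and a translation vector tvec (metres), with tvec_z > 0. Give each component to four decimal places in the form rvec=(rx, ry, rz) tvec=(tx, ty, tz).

Intrinsics K: fx=873.1, fy=680.0, cx=309.4, cy=258.5
Marker side s = 0.209 m; corners in marker frame (Z=0):
  M0 = (-0.1045, +0.1045, 0)
  M1 = (+0.1045, +0.1045, 0)
  M2 = (+0.1045, -0.1045, 0)
  M3 = (-0.1045, -0.1045, 0)
Detected image corners:
  c0 = (230.428502, 328.745349) px
  c1 = (368.982384, 315.653552) px
  c2 = (344.705371, 218.233928) px
  c3 = (213.197390, 227.991017) px
Planar DLT: solve 8×8 A·h = b for H (H[2,2]=1):
  H  [+683.20063 +21.51732 +289.95277]
  H  [-19.00942 +400.47424 +271.18241]
  H  [+0.12994 -0.26964 +1.00000]
B = K⁻¹H; ‖b₁‖=0.751819, ‖b₂‖=0.751819; λ = 2/(‖b₁‖+‖b₂‖) = 1.330108, sign → tz>0 ⇒ λ=+1.330108
r₁ = λ·B[:,0] = (+0.97956,-0.10288,+0.17283); r₂ = λ·B[:,1] = (+0.15987,+0.91968,-0.35864)
r₃ = r₁×r₂ = (-0.12205,+0.37895,+0.91734); SVD([r₁ r₂ r₃]) → R = UVᵀ:
  R  [+0.97956 +0.15987 -0.12205]
  R  [-0.10288 +0.91968 +0.37895]
  R  [+0.17283 -0.35864 +0.91734]
t = (-0.02963, +0.02481, +1.33011) m
tr R = 2.816580; θ = arccos((tr R − 1)/2) = 0.431618 rad = 24.730°
axis k = ((R−Rᵀ)₃₂, (R−Rᵀ)₁₃, (R−Rᵀ)₂₁) / (2 sinθ) = (-0.881567, -0.352441, -0.314047)
rvec = θ·k = (-0.380500, -0.152120, -0.135548)

rvec=(-0.3805, -0.1521, -0.1355) tvec=(-0.0296, 0.0248, 1.3301)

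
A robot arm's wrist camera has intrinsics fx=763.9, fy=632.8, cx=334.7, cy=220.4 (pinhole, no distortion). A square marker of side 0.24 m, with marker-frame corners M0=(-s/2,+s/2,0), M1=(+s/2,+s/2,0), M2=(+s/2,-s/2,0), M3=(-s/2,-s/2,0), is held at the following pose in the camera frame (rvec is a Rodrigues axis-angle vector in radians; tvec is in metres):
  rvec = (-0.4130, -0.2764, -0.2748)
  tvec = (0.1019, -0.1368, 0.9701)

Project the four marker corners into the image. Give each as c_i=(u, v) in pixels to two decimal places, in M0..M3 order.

c0=(359.32, 215.70) c1=(533.20, 183.87) c2=(462.03, 59.59) c3=(297.76, 78.94)

Intrinsics K: fx=763.9, fy=632.8, cx=334.7, cy=220.4
Marker side s = 0.24 m; corners in marker frame (Z=0):
  M0 = (-0.1200, +0.1200, 0)
  M1 = (+0.1200, +0.1200, 0)
  M2 = (+0.1200, -0.1200, 0)
  M3 = (-0.1200, -0.1200, 0)
rvec = (-0.4130, -0.2764, -0.2748), |rvec| = θ = 0.56787 rad = 32.537°
Rodrigues: sinθ=0.53784, 1−cosθ=0.15695; R = I + sinθ·[k]× + (1−cosθ)·[k]×²:
    [+0.92606 +0.31583 -0.20654]
    [-0.20471 +0.88023 +0.42813]
    [+0.31702 -0.35419 +0.87980]
t = (0.1019, -0.1368, 0.9701) m
M0: Pc = R·M0+t = (+0.02867, -0.00661, +0.88955); u = 763.9·(+0.02867)/0.88955 + 334.7 = 359.3215, v = 632.8·(-0.00661)/0.88955 + 220.4 = 215.6996
M1: Pc = R·M1+t = (+0.25093, -0.05574, +0.96564); u = 763.9·(+0.25093)/0.96564 + 334.7 = 533.2036, v = 632.8·(-0.05574)/0.96564 + 220.4 = 183.8743
M2: Pc = R·M2+t = (+0.17513, -0.26699, +1.05065); u = 763.9·(+0.17513)/1.05065 + 334.7 = 462.0319, v = 632.8·(-0.26699)/1.05065 + 220.4 = 59.5914
M3: Pc = R·M3+t = (-0.04713, -0.21786, +0.97456); u = 763.9·(-0.04713)/0.97456 + 334.7 = 297.7602, v = 632.8·(-0.21786)/0.97456 + 220.4 = 78.9378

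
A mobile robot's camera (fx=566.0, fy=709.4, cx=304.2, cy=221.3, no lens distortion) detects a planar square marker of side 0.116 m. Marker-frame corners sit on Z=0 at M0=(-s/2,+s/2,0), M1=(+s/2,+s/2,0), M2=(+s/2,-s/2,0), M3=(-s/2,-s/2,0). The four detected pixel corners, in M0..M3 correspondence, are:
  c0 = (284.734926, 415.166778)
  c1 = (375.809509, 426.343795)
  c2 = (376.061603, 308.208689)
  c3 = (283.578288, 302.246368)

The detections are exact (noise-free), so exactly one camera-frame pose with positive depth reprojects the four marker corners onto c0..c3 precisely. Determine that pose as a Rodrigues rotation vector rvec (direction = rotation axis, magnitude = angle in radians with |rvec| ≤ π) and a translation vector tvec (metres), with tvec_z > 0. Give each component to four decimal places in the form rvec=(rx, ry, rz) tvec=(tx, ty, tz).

rvec=(0.0943, 0.2822, 0.0040) tvec=(0.0305, 0.1394, 0.6962)

Intrinsics K: fx=566.0, fy=709.4, cx=304.2, cy=221.3
Marker side s = 0.116 m; corners in marker frame (Z=0):
  M0 = (-0.0580, +0.0580, 0)
  M1 = (+0.0580, +0.0580, 0)
  M2 = (+0.0580, -0.0580, 0)
  M3 = (-0.0580, -0.0580, 0)
Detected image corners:
  c0 = (284.734926, 415.166778) px
  c1 = (375.809509, 426.343795) px
  c2 = (376.061603, 308.208689) px
  c3 = (283.578288, 302.246368) px
Planar DLT: solve 8×8 A·h = b for H (H[2,2]=1):
  H  [+659.43502 +48.36040 +328.98565]
  H  [-70.81189 +1044.15376 +363.34213]
  H  [-0.39908 +0.13429 +1.00000]
B = K⁻¹H; ‖b₁‖=1.436344, ‖b₂‖=1.436344; λ = 2/(‖b₁‖+‖b₂‖) = 0.696212, sign → tz>0 ⇒ λ=+0.696212
r₁ = λ·B[:,0] = (+0.96047,+0.01718,-0.27785); r₂ = λ·B[:,1] = (+0.00924,+0.99558,+0.09349)
r₃ = r₁×r₂ = (+0.27822,-0.09236,+0.95607); SVD([r₁ r₂ r₃]) → R = UVᵀ:
  R  [+0.96047 +0.00924 +0.27822]
  R  [+0.01718 +0.99558 -0.09236]
  R  [-0.27785 +0.09349 +0.95607]
t = (+0.03049, +0.13940, +0.69621) m
tr R = 2.912115; θ = arccos((tr R − 1)/2) = 0.297551 rad = 17.048°
axis k = ((R−Rᵀ)₃₂, (R−Rᵀ)₁₃, (R−Rᵀ)₂₁) / (2 sinθ) = (+0.316965, +0.948340, +0.013544)
rvec = θ·k = (+0.094313, +0.282180, +0.004030)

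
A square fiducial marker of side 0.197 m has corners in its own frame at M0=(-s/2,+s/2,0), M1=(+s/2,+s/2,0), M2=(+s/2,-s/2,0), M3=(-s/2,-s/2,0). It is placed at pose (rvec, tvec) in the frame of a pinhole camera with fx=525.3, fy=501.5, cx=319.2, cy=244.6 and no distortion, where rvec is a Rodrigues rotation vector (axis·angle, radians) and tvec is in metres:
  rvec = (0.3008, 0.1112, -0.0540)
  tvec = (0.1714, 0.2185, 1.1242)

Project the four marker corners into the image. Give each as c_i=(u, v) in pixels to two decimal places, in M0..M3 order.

Intrinsics K: fx=525.3, fy=501.5, cx=319.2, cy=244.6
Marker side s = 0.197 m; corners in marker frame (Z=0):
  M0 = (-0.0985, +0.0985, 0)
  M1 = (+0.0985, +0.0985, 0)
  M2 = (+0.0985, -0.0985, 0)
  M3 = (-0.0985, -0.0985, 0)
rvec = (0.3008, 0.1112, -0.0540), |rvec| = θ = 0.32521 rad = 18.633°
Rodrigues: sinθ=0.31951, 1−cosθ=0.05242; R = I + sinθ·[k]× + (1−cosθ)·[k]×²:
    [+0.99243 +0.06963 +0.10120]
    [-0.03648 +0.95371 -0.29850]
    [-0.11730 +0.29255 +0.94903]
t = (0.1714, 0.2185, 1.1242) m
M0: Pc = R·M0+t = (+0.08050, +0.31603, +1.16457); u = 525.3·(+0.08050)/1.16457 + 319.2 = 355.5130, v = 501.5·(+0.31603)/1.16457 + 244.6 = 380.6938
M1: Pc = R·M1+t = (+0.27601, +0.30885, +1.14146); u = 525.3·(+0.27601)/1.14146 + 319.2 = 446.2208, v = 501.5·(+0.30885)/1.14146 + 244.6 = 380.2919
M2: Pc = R·M2+t = (+0.26230, +0.12097, +1.08383); u = 525.3·(+0.26230)/1.08383 + 319.2 = 446.3268, v = 501.5·(+0.12097)/1.08383 + 244.6 = 300.5726
M3: Pc = R·M3+t = (+0.06679, +0.12815, +1.10694); u = 525.3·(+0.06679)/1.10694 + 319.2 = 350.8941, v = 501.5·(+0.12815)/1.10694 + 244.6 = 302.6596

c0=(355.51, 380.69) c1=(446.22, 380.29) c2=(446.33, 300.57) c3=(350.89, 302.66)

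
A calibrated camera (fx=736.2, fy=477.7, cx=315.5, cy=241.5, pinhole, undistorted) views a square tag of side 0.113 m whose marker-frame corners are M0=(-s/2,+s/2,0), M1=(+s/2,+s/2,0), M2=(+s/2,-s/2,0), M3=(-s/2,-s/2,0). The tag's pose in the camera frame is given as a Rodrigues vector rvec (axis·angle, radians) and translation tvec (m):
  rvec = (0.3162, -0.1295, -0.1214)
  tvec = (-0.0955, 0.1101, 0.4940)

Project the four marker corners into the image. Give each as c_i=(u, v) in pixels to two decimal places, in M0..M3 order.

c0=(103.66, 403.22) c1=(266.73, 384.94) c2=(246.11, 290.00) c3=(70.07, 307.22)

Intrinsics K: fx=736.2, fy=477.7, cx=315.5, cy=241.5
Marker side s = 0.113 m; corners in marker frame (Z=0):
  M0 = (-0.0565, +0.0565, 0)
  M1 = (+0.0565, +0.0565, 0)
  M2 = (+0.0565, -0.0565, 0)
  M3 = (-0.0565, -0.0565, 0)
rvec = (0.3162, -0.1295, -0.1214), |rvec| = θ = 0.36262 rad = 20.776°
Rodrigues: sinθ=0.35472, 1−cosθ=0.06503; R = I + sinθ·[k]× + (1−cosθ)·[k]×²:
    [+0.98442 +0.09851 -0.14566]
    [-0.13901 +0.94327 -0.30154]
    [+0.10770 +0.31709 +0.94226]
t = (-0.0955, 0.1101, 0.4940) m
M0: Pc = R·M0+t = (-0.14555, +0.17125, +0.50583); u = 736.2·(-0.14555)/0.50583 + 315.5 = 103.6567, v = 477.7·(+0.17125)/0.50583 + 241.5 = 403.2248
M1: Pc = R·M1+t = (-0.03431, +0.15554, +0.51800); u = 736.2·(-0.03431)/0.51800 + 315.5 = 266.7307, v = 477.7·(+0.15554)/0.51800 + 241.5 = 384.9395
M2: Pc = R·M2+t = (-0.04545, +0.04895, +0.48217); u = 736.2·(-0.04545)/0.48217 + 315.5 = 246.1108, v = 477.7·(+0.04895)/0.48217 + 241.5 = 289.9978
M3: Pc = R·M3+t = (-0.15669, +0.06466, +0.47000); u = 736.2·(-0.15669)/0.47000 + 315.5 = 70.0707, v = 477.7·(+0.06466)/0.47000 + 241.5 = 307.2188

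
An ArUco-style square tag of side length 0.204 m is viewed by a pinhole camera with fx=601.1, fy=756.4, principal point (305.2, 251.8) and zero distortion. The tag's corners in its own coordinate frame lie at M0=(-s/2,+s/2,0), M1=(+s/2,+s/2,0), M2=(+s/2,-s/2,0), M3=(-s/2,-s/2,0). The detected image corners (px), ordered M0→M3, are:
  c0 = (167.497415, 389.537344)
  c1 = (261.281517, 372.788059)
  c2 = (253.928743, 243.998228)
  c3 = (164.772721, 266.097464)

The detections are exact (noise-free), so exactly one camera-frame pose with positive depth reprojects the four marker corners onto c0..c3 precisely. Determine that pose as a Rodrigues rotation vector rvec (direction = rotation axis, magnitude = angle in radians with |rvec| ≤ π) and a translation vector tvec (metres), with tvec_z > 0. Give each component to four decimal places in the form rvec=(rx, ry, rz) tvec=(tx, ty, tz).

Intrinsics K: fx=601.1, fy=756.4, cx=305.2, cy=251.8
Marker side s = 0.204 m; corners in marker frame (Z=0):
  M0 = (-0.1020, +0.1020, 0)
  M1 = (+0.1020, +0.1020, 0)
  M2 = (+0.1020, -0.1020, 0)
  M3 = (-0.1020, -0.1020, 0)
Detected image corners:
  c0 = (167.497415, 389.537344) px
  c1 = (261.281517, 372.788059) px
  c2 = (253.928743, 243.998228) px
  c3 = (164.772721, 266.097464) px
Planar DLT: solve 8×8 A·h = b for H (H[2,2]=1):
  H  [+396.39861 -25.28270 +210.67121]
  H  [-173.17292 +543.26326 +316.83830]
  H  [-0.24408 -0.23458 +1.00000]
B = K⁻¹H; ‖b₁‖=0.833711, ‖b₂‖=0.833711; λ = 2/(‖b₁‖+‖b₂‖) = 1.199456, sign → tz>0 ⇒ λ=+1.199456
r₁ = λ·B[:,0] = (+0.93963,-0.17715,-0.29276); r₂ = λ·B[:,1] = (+0.09241,+0.95514,-0.28137)
r₃ = r₁×r₂ = (+0.32947,+0.23733,+0.91385); SVD([r₁ r₂ r₃]) → R = UVᵀ:
  R  [+0.93963 +0.09241 +0.32947]
  R  [-0.17715 +0.95514 +0.23733]
  R  [-0.29276 -0.28137 +0.91385]
t = (-0.18863, +0.10313, +1.19946) m
tr R = 2.808625; θ = arccos((tr R − 1)/2) = 0.441030 rad = 25.269°
axis k = ((R−Rᵀ)₃₂, (R−Rᵀ)₁₃, (R−Rᵀ)₂₁) / (2 sinθ) = (-0.607552, +0.728828, -0.315739)
rvec = θ·k = (-0.267948, +0.321435, -0.139250)

rvec=(-0.2679, 0.3214, -0.1393) tvec=(-0.1886, 0.1031, 1.1995)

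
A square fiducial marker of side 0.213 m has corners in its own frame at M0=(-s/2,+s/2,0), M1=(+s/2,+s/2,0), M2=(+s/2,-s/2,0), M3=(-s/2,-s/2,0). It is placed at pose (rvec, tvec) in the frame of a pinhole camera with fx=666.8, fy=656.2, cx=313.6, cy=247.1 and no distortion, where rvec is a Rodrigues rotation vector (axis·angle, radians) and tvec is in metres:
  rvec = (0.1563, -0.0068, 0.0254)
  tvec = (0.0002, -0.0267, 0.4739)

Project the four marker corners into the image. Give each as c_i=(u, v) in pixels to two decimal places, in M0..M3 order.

Intrinsics K: fx=666.8, fy=656.2, cx=313.6, cy=247.1
Marker side s = 0.213 m; corners in marker frame (Z=0):
  M0 = (-0.1065, +0.1065, 0)
  M1 = (+0.1065, +0.1065, 0)
  M2 = (+0.1065, -0.1065, 0)
  M3 = (-0.1065, -0.1065, 0)
rvec = (0.1563, -0.0068, 0.0254), |rvec| = θ = 0.15850 rad = 9.081°
Rodrigues: sinθ=0.15783, 1−cosθ=0.01253; R = I + sinθ·[k]× + (1−cosθ)·[k]×²:
    [+0.99966 -0.02582 -0.00479]
    [+0.02476 +0.98749 -0.15573]
    [+0.00875 +0.15556 +0.98779]
t = (0.0002, -0.0267, 0.4739) m
M0: Pc = R·M0+t = (-0.10901, +0.07583, +0.48954); u = 666.8·(-0.10901)/0.48954 + 313.6 = 165.1117, v = 656.2·(+0.07583)/0.48954 + 247.1 = 348.7471
M1: Pc = R·M1+t = (+0.10391, +0.08110, +0.49140); u = 666.8·(+0.10391)/0.49140 + 313.6 = 454.6038, v = 656.2·(+0.08110)/0.49140 + 247.1 = 355.4050
M2: Pc = R·M2+t = (+0.10941, -0.12923, +0.45826); u = 666.8·(+0.10941)/0.45826 + 313.6 = 472.8025, v = 656.2·(-0.12923)/0.45826 + 247.1 = 62.0523
M3: Pc = R·M3+t = (-0.10351, -0.13450, +0.45640); u = 666.8·(-0.10351)/0.45640 + 313.6 = 162.3678, v = 656.2·(-0.13450)/0.45640 + 247.1 = 53.7127

c0=(165.11, 348.75) c1=(454.60, 355.41) c2=(472.80, 62.05) c3=(162.37, 53.71)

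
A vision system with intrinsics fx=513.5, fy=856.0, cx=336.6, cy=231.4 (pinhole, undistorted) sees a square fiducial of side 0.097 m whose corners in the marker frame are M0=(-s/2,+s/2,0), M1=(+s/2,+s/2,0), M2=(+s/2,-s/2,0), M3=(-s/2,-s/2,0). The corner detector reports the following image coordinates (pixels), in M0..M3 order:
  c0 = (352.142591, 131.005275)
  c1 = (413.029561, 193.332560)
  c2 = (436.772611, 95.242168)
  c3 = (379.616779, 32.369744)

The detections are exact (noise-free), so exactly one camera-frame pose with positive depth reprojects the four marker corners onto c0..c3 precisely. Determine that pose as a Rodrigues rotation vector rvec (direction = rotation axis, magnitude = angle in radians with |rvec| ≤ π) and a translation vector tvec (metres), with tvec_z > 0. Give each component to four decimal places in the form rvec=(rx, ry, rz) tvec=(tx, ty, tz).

rvec=(-0.2785, -0.3386, 0.4667) tvec=(0.0795, -0.0952, 0.6844)

Intrinsics K: fx=513.5, fy=856.0, cx=336.6, cy=231.4
Marker side s = 0.097 m; corners in marker frame (Z=0):
  M0 = (-0.0485, +0.0485, 0)
  M1 = (+0.0485, +0.0485, 0)
  M2 = (+0.0485, -0.0485, 0)
  M3 = (-0.0485, -0.0485, 0)
Detected image corners:
  c0 = (352.142591, 131.005275) px
  c1 = (413.029561, 193.332560) px
  c2 = (436.772611, 95.242168) px
  c3 = (379.616779, 32.369744) px
Planar DLT: solve 8×8 A·h = b for H (H[2,2]=1):
  H  [+754.22081 -457.90563 +396.22474]
  H  [+687.20779 +958.49320 +112.37696]
  H  [+0.36979 -0.49127 +1.00000]
B = K⁻¹H; ‖b₁‖=1.461084, ‖b₂‖=1.461084; λ = 2/(‖b₁‖+‖b₂‖) = 0.684423, sign → tz>0 ⇒ λ=+0.684423
r₁ = λ·B[:,0] = (+0.83937,+0.48105,+0.25309); r₂ = λ·B[:,1] = (-0.38992,+0.85727,-0.33624)
r₃ = r₁×r₂ = (-0.37871,+0.18354,+0.90713); SVD([r₁ r₂ r₃]) → R = UVᵀ:
  R  [+0.83937 -0.38992 -0.37871]
  R  [+0.48105 +0.85727 +0.18354]
  R  [+0.25309 -0.33624 +0.90713]
t = (+0.07947, -0.09517, +0.68442) m
tr R = 2.603767; θ = arccos((tr R − 1)/2) = 0.640355 rad = 36.690°
axis k = ((R−Rᵀ)₃₂, (R−Rᵀ)₁₃, (R−Rᵀ)₂₁) / (2 sinθ) = (-0.434977, -0.528725, +0.728866)
rvec = θ·k = (-0.278539, -0.338572, +0.466733)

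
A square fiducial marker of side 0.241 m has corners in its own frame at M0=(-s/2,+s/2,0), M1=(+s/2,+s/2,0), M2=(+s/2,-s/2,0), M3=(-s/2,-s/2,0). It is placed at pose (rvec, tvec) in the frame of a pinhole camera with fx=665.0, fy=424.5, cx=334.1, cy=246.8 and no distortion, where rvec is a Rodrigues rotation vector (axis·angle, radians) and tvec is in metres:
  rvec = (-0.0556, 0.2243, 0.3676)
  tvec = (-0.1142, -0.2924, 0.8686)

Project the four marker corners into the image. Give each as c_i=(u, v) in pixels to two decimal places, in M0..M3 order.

Intrinsics K: fx=665.0, fy=424.5, cx=334.1, cy=246.8
Marker side s = 0.241 m; corners in marker frame (Z=0):
  M0 = (-0.1205, +0.1205, 0)
  M1 = (+0.1205, +0.1205, 0)
  M2 = (+0.1205, -0.1205, 0)
  M3 = (-0.1205, -0.1205, 0)
rvec = (-0.0556, 0.2243, 0.3676), |rvec| = θ = 0.43420 rad = 24.878°
Rodrigues: sinθ=0.42069, 1−cosθ=0.09279; R = I + sinθ·[k]× + (1−cosθ)·[k]×²:
    [+0.90873 -0.36230 +0.20726]
    [+0.35002 +0.93197 +0.09445]
    [-0.22738 -0.01329 +0.97372]
t = (-0.1142, -0.2924, 0.8686) m
M0: Pc = R·M0+t = (-0.26736, -0.22228, +0.89440); u = 665.0·(-0.26736)/0.89440 + 334.1 = 135.3146, v = 424.5·(-0.22228)/0.89440 + 246.8 = 141.3036
M1: Pc = R·M1+t = (-0.04835, -0.13792, +0.83960); u = 665.0·(-0.04835)/0.83960 + 334.1 = 295.8007, v = 424.5·(-0.13792)/0.83960 + 246.8 = 177.0677
M2: Pc = R·M2+t = (+0.03896, -0.36252, +0.84280); u = 665.0·(+0.03896)/0.84280 + 334.1 = 364.8395, v = 424.5·(-0.36252)/0.84280 + 246.8 = 64.2046
M3: Pc = R·M3+t = (-0.18005, -0.44688, +0.89760); u = 665.0·(-0.18005)/0.89760 + 334.1 = 200.7111, v = 424.5·(-0.44688)/0.89760 + 246.8 = 35.4583

c0=(135.31, 141.30) c1=(295.80, 177.07) c2=(364.84, 64.20) c3=(200.71, 35.46)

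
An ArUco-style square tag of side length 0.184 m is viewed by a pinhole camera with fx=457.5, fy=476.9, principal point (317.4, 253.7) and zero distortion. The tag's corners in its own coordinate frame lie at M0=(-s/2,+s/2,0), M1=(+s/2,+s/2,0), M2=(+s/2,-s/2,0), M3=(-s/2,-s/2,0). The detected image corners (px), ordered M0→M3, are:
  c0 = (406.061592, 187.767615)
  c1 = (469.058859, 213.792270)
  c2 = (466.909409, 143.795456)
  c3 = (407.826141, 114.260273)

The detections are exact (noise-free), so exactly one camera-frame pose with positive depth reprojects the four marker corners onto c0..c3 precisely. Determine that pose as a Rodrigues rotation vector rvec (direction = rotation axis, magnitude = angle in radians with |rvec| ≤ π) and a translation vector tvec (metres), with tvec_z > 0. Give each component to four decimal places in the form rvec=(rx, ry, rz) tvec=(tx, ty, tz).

rvec=(-0.3455, -0.4826, 0.1855) tvec=(0.2780, -0.1968, 1.0493)

Intrinsics K: fx=457.5, fy=476.9, cx=317.4, cy=253.7
Marker side s = 0.184 m; corners in marker frame (Z=0):
  M0 = (-0.0920, +0.0920, 0)
  M1 = (+0.0920, +0.0920, 0)
  M2 = (+0.0920, -0.0920, 0)
  M3 = (-0.0920, -0.0920, 0)
Detected image corners:
  c0 = (406.061592, 187.767615) px
  c1 = (469.058859, 213.792270) px
  c2 = (466.909409, 143.795456) px
  c3 = (407.826141, 114.260273) px
Planar DLT: solve 8×8 A·h = b for H (H[2,2]=1):
  H  [+506.95835 -151.56538 +438.58773]
  H  [+217.46286 +331.92924 +164.26234]
  H  [+0.40131 -0.34975 +1.00000]
B = K⁻¹H; ‖b₁‖=0.953016, ‖b₂‖=0.953016; λ = 2/(‖b₁‖+‖b₂‖) = 1.049300, sign → tz>0 ⇒ λ=+1.049300
r₁ = λ·B[:,0] = (+0.87059,+0.25446,+0.42110); r₂ = λ·B[:,1] = (-0.09301,+0.92556,-0.36700)
r₃ = r₁×r₂ = (-0.48314,+0.28033,+0.82945); SVD([r₁ r₂ r₃]) → R = UVᵀ:
  R  [+0.87059 -0.09301 -0.48314]
  R  [+0.25446 +0.92556 +0.28033]
  R  [+0.42110 -0.36700 +0.82945]
t = (+0.27795, -0.19679, +1.04930) m
tr R = 2.625604; θ = arccos((tr R − 1)/2) = 0.621851 rad = 35.629°
axis k = ((R−Rᵀ)₃₂, (R−Rᵀ)₁₃, (R−Rᵀ)₂₁) / (2 sinθ) = (-0.555610, -0.776113, +0.298238)
rvec = θ·k = (-0.345506, -0.482627, +0.185460)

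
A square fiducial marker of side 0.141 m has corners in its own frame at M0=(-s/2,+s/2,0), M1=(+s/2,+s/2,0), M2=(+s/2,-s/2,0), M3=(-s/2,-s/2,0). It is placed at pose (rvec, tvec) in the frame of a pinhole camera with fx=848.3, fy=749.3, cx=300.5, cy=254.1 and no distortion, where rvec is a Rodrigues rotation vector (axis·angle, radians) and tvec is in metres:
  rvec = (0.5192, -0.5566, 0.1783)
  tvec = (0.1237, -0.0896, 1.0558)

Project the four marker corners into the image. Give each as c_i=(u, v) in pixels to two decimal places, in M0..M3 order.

c0=(335.85, 232.03) c1=(422.59, 235.74) c2=(462.87, 149.68) c3=(374.06, 139.04)

Intrinsics K: fx=848.3, fy=749.3, cx=300.5, cy=254.1
Marker side s = 0.141 m; corners in marker frame (Z=0):
  M0 = (-0.0705, +0.0705, 0)
  M1 = (+0.0705, +0.0705, 0)
  M2 = (+0.0705, -0.0705, 0)
  M3 = (-0.0705, -0.0705, 0)
rvec = (0.5192, -0.5566, 0.1783), |rvec| = θ = 0.78177 rad = 44.792°
Rodrigues: sinθ=0.70454, 1−cosθ=0.29033; R = I + sinθ·[k]× + (1−cosθ)·[k]×²:
    [+0.83773 -0.29797 -0.45764]
    [+0.02340 +0.85684 -0.51505]
    [+0.54559 +0.42076 +0.72477]
t = (0.1237, -0.0896, 1.0558) m
M0: Pc = R·M0+t = (+0.04363, -0.03084, +1.04700); u = 848.3·(+0.04363)/1.04700 + 300.5 = 335.8528, v = 749.3·(-0.03084)/1.04700 + 254.1 = 232.0270
M1: Pc = R·M1+t = (+0.16175, -0.02754, +1.12393); u = 848.3·(+0.16175)/1.12393 + 300.5 = 422.5853, v = 749.3·(-0.02754)/1.12393 + 254.1 = 235.7377
M2: Pc = R·M2+t = (+0.20377, -0.14836, +1.06460); u = 848.3·(+0.20377)/1.06460 + 300.5 = 462.8662, v = 749.3·(-0.14836)/1.06460 + 254.1 = 149.6813
M3: Pc = R·M3+t = (+0.08565, -0.15166, +0.98767); u = 848.3·(+0.08565)/0.98767 + 300.5 = 374.0612, v = 749.3·(-0.15166)/0.98767 + 254.1 = 139.0450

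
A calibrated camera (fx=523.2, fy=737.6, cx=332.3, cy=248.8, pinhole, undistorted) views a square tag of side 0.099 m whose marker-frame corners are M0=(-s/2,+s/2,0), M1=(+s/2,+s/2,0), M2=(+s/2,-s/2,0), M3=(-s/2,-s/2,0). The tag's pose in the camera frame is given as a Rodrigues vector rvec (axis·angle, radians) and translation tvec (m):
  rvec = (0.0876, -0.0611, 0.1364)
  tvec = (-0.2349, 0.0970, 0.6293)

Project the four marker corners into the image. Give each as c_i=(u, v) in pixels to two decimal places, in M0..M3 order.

Intrinsics K: fx=523.2, fy=737.6, cx=332.3, cy=248.8
Marker side s = 0.099 m; corners in marker frame (Z=0):
  M0 = (-0.0495, +0.0495, 0)
  M1 = (+0.0495, +0.0495, 0)
  M2 = (+0.0495, -0.0495, 0)
  M3 = (-0.0495, -0.0495, 0)
rvec = (0.0876, -0.0611, 0.1364), |rvec| = θ = 0.17324 rad = 9.926°
Rodrigues: sinθ=0.17237, 1−cosθ=0.01497; R = I + sinθ·[k]× + (1−cosθ)·[k]×²:
    [+0.98886 -0.13839 -0.05484]
    [+0.13305 +0.98689 -0.09132]
    [+0.06675 +0.08301 +0.99431]
t = (-0.2349, 0.0970, 0.6293) m
M0: Pc = R·M0+t = (-0.29070, +0.13927, +0.63010); u = 523.2·(-0.29070)/0.63010 + 332.3 = 90.9216, v = 737.6·(+0.13927)/0.63010 + 248.8 = 411.8239
M1: Pc = R·M1+t = (-0.19280, +0.15244, +0.63671); u = 523.2·(-0.19280)/0.63671 + 332.3 = 173.8710, v = 737.6·(+0.15244)/0.63671 + 248.8 = 425.3908
M2: Pc = R·M2+t = (-0.17910, +0.05473, +0.62850); u = 523.2·(-0.17910)/0.62850 + 332.3 = 183.2046, v = 737.6·(+0.05473)/0.62850 + 248.8 = 313.0365
M3: Pc = R·M3+t = (-0.27700, +0.04156, +0.62189); u = 523.2·(-0.27700)/0.62189 + 332.3 = 99.2584, v = 737.6·(+0.04156)/0.62189 + 248.8 = 298.0963

c0=(90.92, 411.82) c1=(173.87, 425.39) c2=(183.20, 313.04) c3=(99.26, 298.10)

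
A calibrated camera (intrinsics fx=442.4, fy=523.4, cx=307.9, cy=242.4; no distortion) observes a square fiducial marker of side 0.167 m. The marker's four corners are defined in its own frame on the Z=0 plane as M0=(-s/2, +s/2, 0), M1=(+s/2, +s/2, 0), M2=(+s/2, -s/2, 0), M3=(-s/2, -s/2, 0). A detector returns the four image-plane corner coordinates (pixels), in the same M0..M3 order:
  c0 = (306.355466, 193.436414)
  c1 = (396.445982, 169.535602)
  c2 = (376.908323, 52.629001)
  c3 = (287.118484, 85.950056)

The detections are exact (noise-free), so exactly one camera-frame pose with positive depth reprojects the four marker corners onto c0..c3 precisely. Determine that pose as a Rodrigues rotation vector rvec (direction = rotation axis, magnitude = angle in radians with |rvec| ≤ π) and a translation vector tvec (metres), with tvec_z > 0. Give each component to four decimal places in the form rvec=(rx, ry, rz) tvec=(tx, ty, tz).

Intrinsics K: fx=442.4, fy=523.4, cx=307.9, cy=242.4
Marker side s = 0.167 m; corners in marker frame (Z=0):
  M0 = (-0.0835, +0.0835, 0)
  M1 = (+0.0835, +0.0835, 0)
  M2 = (+0.0835, -0.0835, 0)
  M3 = (-0.0835, -0.0835, 0)
Detected image corners:
  c0 = (306.355466, 193.436414) px
  c1 = (396.445982, 169.535602) px
  c2 = (376.908323, 52.629001) px
  c3 = (287.118484, 85.950056) px
Planar DLT: solve 8×8 A·h = b for H (H[2,2]=1):
  H  [+374.06940 +144.67458 +339.96716]
  H  [-231.48850 +681.20307 +126.35513]
  H  [-0.48141 +0.08375 +1.00000]
B = K⁻¹H; ‖b₁‖=1.293701, ‖b₂‖=1.293701; λ = 2/(‖b₁‖+‖b₂‖) = 0.772976, sign → tz>0 ⇒ λ=+0.772976
r₁ = λ·B[:,0] = (+0.91257,-0.16953,-0.37212); r₂ = λ·B[:,1] = (+0.20772,+0.97604,+0.06474)
r₃ = r₁×r₂ = (+0.35223,-0.13638,+0.92593); SVD([r₁ r₂ r₃]) → R = UVᵀ:
  R  [+0.91257 +0.20772 +0.35223]
  R  [-0.16953 +0.97604 -0.13638]
  R  [-0.37212 +0.06474 +0.92593]
t = (+0.05603, -0.17138, +0.77298) m
tr R = 2.814540; θ = arccos((tr R − 1)/2) = 0.434050 rad = 24.869°
axis k = ((R−Rᵀ)₃₂, (R−Rᵀ)₁₃, (R−Rᵀ)₂₁) / (2 sinθ) = (+0.239111, +0.861190, -0.448529)
rvec = θ·k = (+0.103786, +0.373800, -0.194684)

rvec=(0.1038, 0.3738, -0.1947) tvec=(0.0560, -0.1714, 0.7730)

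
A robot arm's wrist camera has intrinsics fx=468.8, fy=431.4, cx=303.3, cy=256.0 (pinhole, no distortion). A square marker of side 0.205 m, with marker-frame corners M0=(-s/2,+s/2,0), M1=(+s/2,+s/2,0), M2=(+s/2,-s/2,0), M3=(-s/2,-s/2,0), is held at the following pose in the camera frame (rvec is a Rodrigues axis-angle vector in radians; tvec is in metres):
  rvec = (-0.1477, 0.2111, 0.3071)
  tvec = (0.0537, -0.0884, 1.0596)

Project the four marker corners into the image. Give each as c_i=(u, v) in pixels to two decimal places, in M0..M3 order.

c0=(270.93, 247.61) c1=(356.80, 271.70) c2=(384.47, 191.78) c3=(299.21, 171.61)

Intrinsics K: fx=468.8, fy=431.4, cx=303.3, cy=256.0
Marker side s = 0.205 m; corners in marker frame (Z=0):
  M0 = (-0.1025, +0.1025, 0)
  M1 = (+0.1025, +0.1025, 0)
  M2 = (+0.1025, -0.1025, 0)
  M3 = (-0.1025, -0.1025, 0)
rvec = (-0.1477, 0.2111, 0.3071), |rvec| = θ = 0.40086 rad = 22.968°
Rodrigues: sinθ=0.39021, 1−cosθ=0.07927; R = I + sinθ·[k]× + (1−cosθ)·[k]×²:
    [+0.93149 -0.31432 +0.18311]
    [+0.28356 +0.94271 +0.17576]
    [-0.22787 -0.11179 +0.96725]
t = (0.0537, -0.0884, 1.0596) m
M0: Pc = R·M0+t = (-0.07400, -0.02084, +1.07150); u = 468.8·(-0.07400)/1.07150 + 303.3 = 270.9255, v = 431.4·(-0.02084)/1.07150 + 256.0 = 247.6107
M1: Pc = R·M1+t = (+0.11696, +0.03729, +1.02478); u = 468.8·(+0.11696)/1.02478 + 303.3 = 356.8045, v = 431.4·(+0.03729)/1.02478 + 256.0 = 271.6990
M2: Pc = R·M2+t = (+0.18140, -0.15596, +1.04770); u = 468.8·(+0.18140)/1.04770 + 303.3 = 384.4665, v = 431.4·(-0.15596)/1.04770 + 256.0 = 191.7809
M3: Pc = R·M3+t = (-0.00956, -0.21409, +1.09442); u = 468.8·(-0.00956)/1.09442 + 303.3 = 299.2052, v = 431.4·(-0.21409)/1.09442 + 256.0 = 171.6083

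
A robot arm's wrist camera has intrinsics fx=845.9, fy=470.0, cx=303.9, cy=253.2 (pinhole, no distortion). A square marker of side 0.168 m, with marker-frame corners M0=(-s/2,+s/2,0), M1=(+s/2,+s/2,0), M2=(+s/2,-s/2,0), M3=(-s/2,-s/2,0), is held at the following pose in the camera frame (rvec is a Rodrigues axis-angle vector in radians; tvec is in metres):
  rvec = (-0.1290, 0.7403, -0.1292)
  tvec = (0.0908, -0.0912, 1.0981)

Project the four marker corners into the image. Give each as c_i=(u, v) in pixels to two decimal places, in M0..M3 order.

Intrinsics K: fx=845.9, fy=470.0, cx=303.9, cy=253.2
Marker side s = 0.168 m; corners in marker frame (Z=0):
  M0 = (-0.0840, +0.0840, 0)
  M1 = (+0.0840, +0.0840, 0)
  M2 = (+0.0840, -0.0840, 0)
  M3 = (-0.0840, -0.0840, 0)
rvec = (-0.1290, 0.7403, -0.1292), |rvec| = θ = 0.76248 rad = 43.687°
Rodrigues: sinθ=0.69072, 1−cosθ=0.27688; R = I + sinθ·[k]× + (1−cosθ)·[k]×²:
    [+0.73105 +0.07156 +0.67856]
    [-0.16252 +0.98413 +0.07131]
    [-0.66269 -0.16241 +0.73107]
t = (0.0908, -0.0912, 1.0981) m
M0: Pc = R·M0+t = (+0.03540, +0.00512, +1.14012); u = 845.9·(+0.03540)/1.14012 + 303.9 = 330.1667, v = 470.0·(+0.00512)/1.14012 + 253.2 = 255.3099
M1: Pc = R·M1+t = (+0.15822, -0.02219, +1.02879); u = 845.9·(+0.15822)/1.02879 + 303.9 = 433.9920, v = 470.0·(-0.02219)/1.02879 + 253.2 = 243.0648
M2: Pc = R·M2+t = (+0.14620, -0.18752, +1.05608); u = 845.9·(+0.14620)/1.05608 + 303.9 = 421.0015, v = 470.0·(-0.18752)/1.05608 + 253.2 = 169.7463
M3: Pc = R·M3+t = (+0.02338, -0.16021, +1.16741); u = 845.9·(+0.02338)/1.16741 + 303.9 = 320.8417, v = 470.0·(-0.16021)/1.16741 + 253.2 = 188.6973

c0=(330.17, 255.31) c1=(433.99, 243.06) c2=(421.00, 169.75) c3=(320.84, 188.70)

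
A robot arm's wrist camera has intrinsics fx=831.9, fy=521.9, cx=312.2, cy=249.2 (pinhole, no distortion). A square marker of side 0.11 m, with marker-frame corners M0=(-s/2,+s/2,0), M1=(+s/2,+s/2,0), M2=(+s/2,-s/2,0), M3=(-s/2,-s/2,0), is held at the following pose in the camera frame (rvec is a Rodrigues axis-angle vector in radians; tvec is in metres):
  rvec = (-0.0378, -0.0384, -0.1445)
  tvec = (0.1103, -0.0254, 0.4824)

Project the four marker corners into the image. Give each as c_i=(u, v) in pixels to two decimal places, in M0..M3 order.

c0=(423.30, 289.43) c1=(609.72, 272.02) c2=(580.16, 155.17) c3=(394.96, 171.35)

Intrinsics K: fx=831.9, fy=521.9, cx=312.2, cy=249.2
Marker side s = 0.11 m; corners in marker frame (Z=0):
  M0 = (-0.0550, +0.0550, 0)
  M1 = (+0.0550, +0.0550, 0)
  M2 = (+0.0550, -0.0550, 0)
  M3 = (-0.0550, -0.0550, 0)
rvec = (-0.0378, -0.0384, -0.1445), |rvec| = θ = 0.15422 rad = 8.836°
Rodrigues: sinθ=0.15361, 1−cosθ=0.01187; R = I + sinθ·[k]× + (1−cosθ)·[k]×²:
    [+0.98884 +0.14465 -0.03552]
    [-0.14320 +0.98887 +0.04042]
    [+0.04097 -0.03488 +0.99855]
t = (0.1103, -0.0254, 0.4824) m
M0: Pc = R·M0+t = (+0.06387, +0.03686, +0.47823); u = 831.9·(+0.06387)/0.47823 + 312.2 = 423.3038, v = 521.9·(+0.03686)/0.47823 + 249.2 = 289.4303
M1: Pc = R·M1+t = (+0.17264, +0.02111, +0.48274); u = 831.9·(+0.17264)/0.48274 + 312.2 = 609.7155, v = 521.9·(+0.02111)/0.48274 + 249.2 = 272.0243
M2: Pc = R·M2+t = (+0.15673, -0.08766, +0.48657); u = 831.9·(+0.15673)/0.48657 + 312.2 = 580.1648, v = 521.9·(-0.08766)/0.48657 + 249.2 = 155.1712
M3: Pc = R·M3+t = (+0.04796, -0.07191, +0.48206); u = 831.9·(+0.04796)/0.48206 + 312.2 = 394.9606, v = 521.9·(-0.07191)/0.48206 + 249.2 = 171.3461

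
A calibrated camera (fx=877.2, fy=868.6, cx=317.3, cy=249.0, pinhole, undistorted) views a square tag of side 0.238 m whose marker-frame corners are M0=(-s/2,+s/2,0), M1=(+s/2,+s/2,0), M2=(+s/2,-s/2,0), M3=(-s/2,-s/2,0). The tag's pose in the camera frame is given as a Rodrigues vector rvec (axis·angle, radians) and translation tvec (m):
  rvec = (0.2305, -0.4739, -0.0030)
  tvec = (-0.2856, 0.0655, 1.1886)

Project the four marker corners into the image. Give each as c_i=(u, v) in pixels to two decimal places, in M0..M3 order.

Intrinsics K: fx=877.2, fy=868.6, cx=317.3, cy=249.0
Marker side s = 0.238 m; corners in marker frame (Z=0):
  M0 = (-0.1190, +0.1190, 0)
  M1 = (+0.1190, +0.1190, 0)
  M2 = (+0.1190, -0.1190, 0)
  M3 = (-0.1190, -0.1190, 0)
rvec = (0.2305, -0.4739, -0.0030), |rvec| = θ = 0.52699 rad = 30.194°
Rodrigues: sinθ=0.50294, 1−cosθ=0.13568; R = I + sinθ·[k]× + (1−cosθ)·[k]×²:
    [+0.89028 -0.05050 -0.45261]
    [-0.05623 +0.97404 -0.21928]
    [+0.45193 +0.22067 +0.86433]
t = (-0.2856, 0.0655, 1.1886) m
M0: Pc = R·M0+t = (-0.39755, +0.18810, +1.16108); u = 877.2·(-0.39755)/1.16108 + 317.3 = 16.9474, v = 868.6·(+0.18810)/1.16108 + 249.0 = 389.7183
M1: Pc = R·M1+t = (-0.18567, +0.17472, +1.26864); u = 877.2·(-0.18567)/1.26864 + 317.3 = 188.9211, v = 868.6·(+0.17472)/1.26864 + 249.0 = 368.6254
M2: Pc = R·M2+t = (-0.17365, -0.05710, +1.21612); u = 877.2·(-0.17365)/1.21612 + 317.3 = 192.0466, v = 868.6·(-0.05710)/1.21612 + 249.0 = 208.2157
M3: Pc = R·M3+t = (-0.38553, -0.04372, +1.10856); u = 877.2·(-0.38553)/1.10856 + 317.3 = 12.2286, v = 868.6·(-0.04372)/1.10856 + 249.0 = 214.7440

c0=(16.95, 389.72) c1=(188.92, 368.63) c2=(192.05, 208.22) c3=(12.23, 214.74)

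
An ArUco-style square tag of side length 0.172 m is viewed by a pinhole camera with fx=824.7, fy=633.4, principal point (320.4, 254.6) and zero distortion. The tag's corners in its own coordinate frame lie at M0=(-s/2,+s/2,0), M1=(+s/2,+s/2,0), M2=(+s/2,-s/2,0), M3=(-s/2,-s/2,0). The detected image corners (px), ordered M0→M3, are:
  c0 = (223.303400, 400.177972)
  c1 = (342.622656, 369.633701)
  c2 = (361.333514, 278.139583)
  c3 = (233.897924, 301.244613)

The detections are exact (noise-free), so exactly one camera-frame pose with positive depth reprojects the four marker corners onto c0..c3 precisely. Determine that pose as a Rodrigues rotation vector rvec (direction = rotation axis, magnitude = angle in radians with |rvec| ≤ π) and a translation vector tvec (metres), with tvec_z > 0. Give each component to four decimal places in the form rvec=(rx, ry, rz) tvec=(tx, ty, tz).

rvec=(0.4724, -0.6265, -0.0269) tvec=(-0.0318, 0.1271, 0.9597)

Intrinsics K: fx=824.7, fy=633.4, cx=320.4, cy=254.6
Marker side s = 0.172 m; corners in marker frame (Z=0):
  M0 = (-0.0860, +0.0860, 0)
  M1 = (+0.0860, +0.0860, 0)
  M2 = (+0.0860, -0.0860, 0)
  M3 = (-0.0860, -0.0860, 0)
Detected image corners:
  c0 = (223.303400, 400.177972) px
  c1 = (342.622656, 369.633701) px
  c2 = (361.333514, 278.139583) px
  c3 = (233.897924, 301.244613) px
Planar DLT: solve 8×8 A·h = b for H (H[2,2]=1):
  H  [+885.18737 +44.70304 +293.08969]
  H  [+39.33034 +704.78579 +338.47690]
  H  [+0.58146 +0.45153 +1.00000]
B = K⁻¹H; ‖b₁‖=1.041978, ‖b₂‖=1.041978; λ = 2/(‖b₁‖+‖b₂‖) = 0.959714, sign → tz>0 ⇒ λ=+0.959714
r₁ = λ·B[:,0] = (+0.81330,-0.16472,+0.55804); r₂ = λ·B[:,1] = (-0.11633,+0.89369,+0.43333)
r₃ = r₁×r₂ = (-0.57009,-0.41735,+0.70768); SVD([r₁ r₂ r₃]) → R = UVᵀ:
  R  [+0.81330 -0.11633 -0.57009]
  R  [-0.16472 +0.89369 -0.41735]
  R  [+0.55804 +0.43333 +0.70768]
t = (-0.03178, +0.12709, +0.95971) m
tr R = 2.414677; θ = arccos((tr R − 1)/2) = 0.785070 rad = 44.981°
axis k = ((R−Rᵀ)₃₂, (R−Rᵀ)₁₃, (R−Rᵀ)₂₁) / (2 sinθ) = (+0.601722, -0.797972, -0.034224)
rvec = θ·k = (+0.472394, -0.626464, -0.026868)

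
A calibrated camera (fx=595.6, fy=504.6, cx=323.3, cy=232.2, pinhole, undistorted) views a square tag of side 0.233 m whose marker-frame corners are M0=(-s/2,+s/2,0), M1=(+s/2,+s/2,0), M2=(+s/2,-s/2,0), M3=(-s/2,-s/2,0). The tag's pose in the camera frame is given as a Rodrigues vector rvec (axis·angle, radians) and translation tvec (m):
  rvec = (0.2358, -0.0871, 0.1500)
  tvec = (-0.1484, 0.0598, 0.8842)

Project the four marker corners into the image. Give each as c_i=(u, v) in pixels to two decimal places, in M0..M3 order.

Intrinsics K: fx=595.6, fy=504.6, cx=323.3, cy=232.2
Marker side s = 0.233 m; corners in marker frame (Z=0):
  M0 = (-0.1165, +0.1165, 0)
  M1 = (+0.1165, +0.1165, 0)
  M2 = (+0.1165, -0.1165, 0)
  M3 = (-0.1165, -0.1165, 0)
rvec = (0.2358, -0.0871, 0.1500), |rvec| = θ = 0.29273 rad = 16.772°
Rodrigues: sinθ=0.28856, 1−cosθ=0.04254; R = I + sinθ·[k]× + (1−cosθ)·[k]×²:
    [+0.98506 -0.15806 -0.06830]
    [+0.13767 +0.96123 -0.23893]
    [+0.10342 +0.22596 +0.96863]
t = (-0.1484, 0.0598, 0.8842) m
M0: Pc = R·M0+t = (-0.28157, +0.15574, +0.89848); u = 595.6·(-0.28157)/0.89848 + 323.3 = 136.6443, v = 504.6·(+0.15574)/0.89848 + 232.2 = 319.6688
M1: Pc = R·M1+t = (-0.05205, +0.18782, +0.92257); u = 595.6·(-0.05205)/0.92257 + 323.3 = 289.6944, v = 504.6·(+0.18782)/0.92257 + 232.2 = 334.9288
M2: Pc = R·M2+t = (-0.01523, -0.03614, +0.86992); u = 595.6·(-0.01523)/0.86992 + 323.3 = 312.8756, v = 504.6·(-0.03614)/0.86992 + 232.2 = 211.2345
M3: Pc = R·M3+t = (-0.24475, -0.06822, +0.84583); u = 595.6·(-0.24475)/0.84583 + 323.3 = 150.9592, v = 504.6·(-0.06822)/0.84583 + 232.2 = 191.5006

c0=(136.64, 319.67) c1=(289.69, 334.93) c2=(312.88, 211.23) c3=(150.96, 191.50)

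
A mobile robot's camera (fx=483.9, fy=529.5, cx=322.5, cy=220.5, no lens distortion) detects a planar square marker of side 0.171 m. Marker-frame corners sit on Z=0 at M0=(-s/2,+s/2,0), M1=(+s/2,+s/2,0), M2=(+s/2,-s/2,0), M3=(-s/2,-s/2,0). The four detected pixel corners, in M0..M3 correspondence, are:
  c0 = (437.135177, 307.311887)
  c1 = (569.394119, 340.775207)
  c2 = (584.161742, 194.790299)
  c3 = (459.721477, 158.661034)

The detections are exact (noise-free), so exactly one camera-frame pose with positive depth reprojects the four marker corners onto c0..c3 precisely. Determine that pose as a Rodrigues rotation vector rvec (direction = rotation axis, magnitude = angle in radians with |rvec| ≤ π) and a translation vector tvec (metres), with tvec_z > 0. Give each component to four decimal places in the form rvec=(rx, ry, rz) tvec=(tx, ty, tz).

rvec=(-0.1845, -0.1324, 0.2270) tvec=(0.2355, 0.0316, 0.5954)

Intrinsics K: fx=483.9, fy=529.5, cx=322.5, cy=220.5
Marker side s = 0.171 m; corners in marker frame (Z=0):
  M0 = (-0.0855, +0.0855, 0)
  M1 = (+0.0855, +0.0855, 0)
  M2 = (+0.0855, -0.0855, 0)
  M3 = (-0.0855, -0.0855, 0)
Detected image corners:
  c0 = (437.135177, 307.311887) px
  c1 = (569.394119, 340.775207) px
  c2 = (584.161742, 194.790299) px
  c3 = (459.721477, 158.661034) px
Planar DLT: solve 8×8 A·h = b for H (H[2,2]=1):
  H  [+844.08240 -277.77323 +513.87395]
  H  [+249.69202 +778.88028 +248.58258]
  H  [+0.18366 -0.32951 +1.00000]
B = K⁻¹H; ‖b₁‖=1.679428, ‖b₂‖=1.679428; λ = 2/(‖b₁‖+‖b₂‖) = 0.595441, sign → tz>0 ⇒ λ=+0.595441
r₁ = λ·B[:,0] = (+0.96576,+0.23525,+0.10936); r₂ = λ·B[:,1] = (-0.21104,+0.95758,-0.19621)
r₃ = r₁×r₂ = (-0.15088,+0.16641,+0.97445); SVD([r₁ r₂ r₃]) → R = UVᵀ:
  R  [+0.96576 -0.21104 -0.15088]
  R  [+0.23525 +0.95758 +0.16641]
  R  [+0.10936 -0.19621 +0.97445]
t = (+0.23549, +0.03158, +0.59544) m
tr R = 2.897793; θ = arccos((tr R − 1)/2) = 0.321076 rad = 18.396°
axis k = ((R−Rᵀ)₃₂, (R−Rᵀ)₁₃, (R−Rᵀ)₂₁) / (2 sinθ) = (-0.574510, -0.412301, +0.707069)
rvec = θ·k = (-0.184461, -0.132380, +0.227023)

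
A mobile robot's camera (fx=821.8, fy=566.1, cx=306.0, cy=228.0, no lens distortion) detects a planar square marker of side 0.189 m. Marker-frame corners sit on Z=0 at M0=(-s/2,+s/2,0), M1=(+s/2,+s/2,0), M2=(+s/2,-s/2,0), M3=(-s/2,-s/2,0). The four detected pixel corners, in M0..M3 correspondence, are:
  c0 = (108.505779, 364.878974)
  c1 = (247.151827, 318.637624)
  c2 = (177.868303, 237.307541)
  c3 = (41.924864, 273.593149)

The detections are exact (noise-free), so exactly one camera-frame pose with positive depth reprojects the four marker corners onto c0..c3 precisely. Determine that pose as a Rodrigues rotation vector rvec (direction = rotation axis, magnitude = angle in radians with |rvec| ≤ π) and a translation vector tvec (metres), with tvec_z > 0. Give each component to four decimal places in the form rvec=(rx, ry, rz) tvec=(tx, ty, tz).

rvec=(-0.4747, -0.3990, -0.4740) tvec=(-0.2007, 0.1243, 1.0294)

Intrinsics K: fx=821.8, fy=566.1, cx=306.0, cy=228.0
Marker side s = 0.189 m; corners in marker frame (Z=0):
  M0 = (-0.0945, +0.0945, 0)
  M1 = (+0.0945, +0.0945, 0)
  M2 = (+0.0945, -0.0945, 0)
  M3 = (-0.0945, -0.0945, 0)
Detected image corners:
  c0 = (108.505779, 364.878974) px
  c1 = (247.151827, 318.637624) px
  c2 = (177.868303, 237.307541) px
  c3 = (41.924864, 273.593149) px
Planar DLT: solve 8×8 A·h = b for H (H[2,2]=1):
  H  [+791.41810 +312.48571 +145.74910]
  H  [-82.15082 +357.45394 +296.38113]
  H  [+0.45330 -0.32844 +1.00000]
B = K⁻¹H; ‖b₁‖=0.971432, ‖b₂‖=0.971432; λ = 2/(‖b₁‖+‖b₂‖) = 1.029409, sign → tz>0 ⇒ λ=+1.029409
r₁ = λ·B[:,0] = (+0.81760,-0.33732,+0.46663); r₂ = λ·B[:,1] = (+0.51732,+0.78617,-0.33810)
r₃ = r₁×r₂ = (-0.25280,+0.51783,+0.81728); SVD([r₁ r₂ r₃]) → R = UVᵀ:
  R  [+0.81760 +0.51732 -0.25280]
  R  [-0.33732 +0.78617 +0.51783]
  R  [+0.46663 -0.33810 +0.81728]
t = (-0.20073, +0.12435, +1.02941) m
tr R = 2.421053; θ = arccos((tr R − 1)/2) = 0.780550 rad = 44.722°
axis k = ((R−Rᵀ)₃₂, (R−Rᵀ)₁₃, (R−Rᵀ)₂₁) / (2 sinθ) = (-0.608187, -0.511200, -0.607275)
rvec = θ·k = (-0.474720, -0.399017, -0.474009)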